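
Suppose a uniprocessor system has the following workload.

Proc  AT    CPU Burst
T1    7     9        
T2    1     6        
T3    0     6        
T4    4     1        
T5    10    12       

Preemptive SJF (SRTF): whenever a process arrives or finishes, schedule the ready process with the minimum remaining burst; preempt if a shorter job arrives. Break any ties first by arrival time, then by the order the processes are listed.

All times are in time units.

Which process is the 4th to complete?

T1

Gantt: | T3 0-4 | T4 4-5 | T3 5-7 | T2 7-13 | T1 13-22 | T5 22-34 |
Completion: T1=22  T2=13  T3=7  T4=5  T5=34
Finish order: T4 → T3 → T2 → T1 → T5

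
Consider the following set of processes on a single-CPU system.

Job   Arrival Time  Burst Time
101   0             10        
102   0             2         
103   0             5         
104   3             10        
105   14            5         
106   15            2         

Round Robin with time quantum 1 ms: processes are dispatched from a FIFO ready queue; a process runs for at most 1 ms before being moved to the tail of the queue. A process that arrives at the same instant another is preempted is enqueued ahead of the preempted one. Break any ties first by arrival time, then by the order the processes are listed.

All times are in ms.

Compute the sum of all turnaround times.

Timeline: | 101 0-1 | 102 1-2 | 103 2-3 | 101 3-4 | 102 4-5 | 104 5-6 | 103 6-7 | 101 7-8 | 104 8-9 | 103 9-10 | 101 10-11 | 104 11-12 | 103 12-13 | 101 13-14 | 104 14-15 | 103 15-16 | 105 16-17 | 101 17-18 | 106 18-19 | 104 19-20 | 105 20-21 | 101 21-22 | 106 22-23 | 104 23-24 | 105 24-25 | 101 25-26 | 104 26-27 | 105 27-28 | 101 28-29 | 104 29-30 | 105 30-31 | 101 31-32 | 104 32-34 |
Completion: 101=32  102=5  103=16  104=34  105=31  106=23
Turnaround = completion − arrival: 101=32, 102=5, 103=16, 104=31, 105=17, 106=8
Total turnaround = 32 + 5 + 16 + 31 + 17 + 8 = 109

109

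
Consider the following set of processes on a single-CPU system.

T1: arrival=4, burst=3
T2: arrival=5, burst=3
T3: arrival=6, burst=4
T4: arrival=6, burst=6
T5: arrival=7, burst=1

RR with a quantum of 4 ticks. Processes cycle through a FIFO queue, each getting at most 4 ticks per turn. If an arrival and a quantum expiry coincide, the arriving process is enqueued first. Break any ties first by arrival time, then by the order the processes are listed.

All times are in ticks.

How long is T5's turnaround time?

Schedule: | idle 0-4 | T1 4-7 | T2 7-10 | T3 10-14 | T4 14-18 | T5 18-19 | T4 19-21 |
Completion: T1=7  T2=10  T3=14  T4=21  T5=19
Turnaround(T5) = completion − arrival = 19 − 7 = 12

12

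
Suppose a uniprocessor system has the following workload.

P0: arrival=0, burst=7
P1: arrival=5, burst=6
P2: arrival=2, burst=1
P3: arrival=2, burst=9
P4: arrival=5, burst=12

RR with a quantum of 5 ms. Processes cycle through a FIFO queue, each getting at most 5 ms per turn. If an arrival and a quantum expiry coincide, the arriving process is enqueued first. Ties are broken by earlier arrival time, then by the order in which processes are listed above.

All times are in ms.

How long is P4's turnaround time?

Gantt: | P0 0-5 | P2 5-6 | P3 6-11 | P1 11-16 | P4 16-21 | P0 21-23 | P3 23-27 | P1 27-28 | P4 28-35 |
Completion: P0=23  P1=28  P2=6  P3=27  P4=35
Turnaround (C−A): P0=23  P1=23  P2=4  P3=25  P4=30
Turnaround(P4) = completion − arrival = 35 − 5 = 30

30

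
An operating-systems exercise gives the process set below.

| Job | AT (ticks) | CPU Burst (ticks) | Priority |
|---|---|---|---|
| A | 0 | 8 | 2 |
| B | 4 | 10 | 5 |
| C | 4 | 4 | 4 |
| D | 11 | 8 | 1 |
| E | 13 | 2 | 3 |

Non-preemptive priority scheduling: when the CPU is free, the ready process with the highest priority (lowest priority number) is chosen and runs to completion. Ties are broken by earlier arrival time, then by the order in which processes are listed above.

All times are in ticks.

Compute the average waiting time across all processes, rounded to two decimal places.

Timeline: | A 0-8 | C 8-12 | D 12-20 | E 20-22 | B 22-32 |
Completion: A=8  B=32  C=12  D=20  E=22
Waiting times: A=0, B=18, C=4, D=1, E=7
Average waiting = (0+18+4+1+7) / 5 = 30/5 = 6.00

6.00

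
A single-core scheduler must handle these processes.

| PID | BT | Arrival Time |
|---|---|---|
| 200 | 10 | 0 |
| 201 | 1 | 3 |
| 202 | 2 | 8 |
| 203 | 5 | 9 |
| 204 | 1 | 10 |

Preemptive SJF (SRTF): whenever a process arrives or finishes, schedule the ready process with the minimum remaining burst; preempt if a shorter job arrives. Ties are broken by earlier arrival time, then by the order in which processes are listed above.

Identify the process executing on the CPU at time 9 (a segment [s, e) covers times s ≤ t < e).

202

Timeline: | 200 0-3 | 201 3-4 | 200 4-8 | 202 8-10 | 204 10-11 | 200 11-14 | 203 14-19 |
Completion: 200=14  201=4  202=10  203=19  204=11
Turnaround (C−A): 200=14  201=1  202=2  203=10  204=1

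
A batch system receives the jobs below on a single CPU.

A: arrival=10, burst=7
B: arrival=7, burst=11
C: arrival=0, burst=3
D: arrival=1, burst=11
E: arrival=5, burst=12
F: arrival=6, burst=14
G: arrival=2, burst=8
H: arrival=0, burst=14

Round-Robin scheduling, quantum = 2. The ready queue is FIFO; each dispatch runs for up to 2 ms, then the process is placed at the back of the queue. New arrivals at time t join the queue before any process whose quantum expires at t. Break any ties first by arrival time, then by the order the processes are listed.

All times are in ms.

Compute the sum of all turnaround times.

464

Gantt: | C 0-2 | H 2-4 | D 4-6 | G 6-8 | C 8-9 | H 9-11 | E 11-13 | F 13-15 | D 15-17 | B 17-19 | G 19-21 | A 21-23 | H 23-25 | E 25-27 | F 27-29 | D 29-31 | B 31-33 | G 33-35 | A 35-37 | H 37-39 | E 39-41 | F 41-43 | D 43-45 | B 45-47 | G 47-49 | A 49-51 | H 51-53 | E 53-55 | F 55-57 | D 57-59 | B 59-61 | A 61-62 | H 62-64 | E 64-66 | F 66-68 | D 68-69 | B 69-71 | H 71-73 | E 73-75 | F 75-77 | B 77-78 | F 78-80 |
Completion: A=62  B=78  C=9  D=69  E=75  F=80  G=49  H=73
Turnaround = completion − arrival: A=52, B=71, C=9, D=68, E=70, F=74, G=47, H=73
Total turnaround = 52 + 71 + 9 + 68 + 70 + 74 + 47 + 73 = 464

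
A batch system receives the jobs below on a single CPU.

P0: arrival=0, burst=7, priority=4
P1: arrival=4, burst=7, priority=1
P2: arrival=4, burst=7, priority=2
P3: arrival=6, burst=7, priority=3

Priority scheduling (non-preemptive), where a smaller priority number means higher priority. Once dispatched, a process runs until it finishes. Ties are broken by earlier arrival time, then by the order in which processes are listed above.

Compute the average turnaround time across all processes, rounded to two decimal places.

Gantt: | P0 0-7 | P1 7-14 | P2 14-21 | P3 21-28 |
Completion: P0=7  P1=14  P2=21  P3=28
Turnaround (C−A): P0=7  P1=10  P2=17  P3=22
Turnaround times: P0=7, P1=10, P2=17, P3=22
Average turnaround = (7+10+17+22) / 4 = 56/4 = 14.00

14.00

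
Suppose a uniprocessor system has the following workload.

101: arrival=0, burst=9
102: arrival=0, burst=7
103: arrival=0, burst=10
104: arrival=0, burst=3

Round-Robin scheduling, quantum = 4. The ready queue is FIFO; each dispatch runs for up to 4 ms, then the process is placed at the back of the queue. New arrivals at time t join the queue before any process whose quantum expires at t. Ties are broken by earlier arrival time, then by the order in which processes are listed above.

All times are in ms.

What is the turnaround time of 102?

22

Schedule: | 101 0-4 | 102 4-8 | 103 8-12 | 104 12-15 | 101 15-19 | 102 19-22 | 103 22-26 | 101 26-27 | 103 27-29 |
Completion: 101=27  102=22  103=29  104=15
Turnaround (C−A): 101=27  102=22  103=29  104=15
Turnaround(102) = completion − arrival = 22 − 0 = 22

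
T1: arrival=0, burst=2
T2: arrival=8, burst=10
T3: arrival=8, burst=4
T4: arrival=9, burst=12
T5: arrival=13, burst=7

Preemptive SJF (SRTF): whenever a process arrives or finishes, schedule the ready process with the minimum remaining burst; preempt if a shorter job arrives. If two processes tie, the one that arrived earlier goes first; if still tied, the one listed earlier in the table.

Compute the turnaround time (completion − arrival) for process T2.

21

Timeline: | T1 0-2 | idle 2-8 | T3 8-12 | T2 12-13 | T5 13-20 | T2 20-29 | T4 29-41 |
Completion: T1=2  T2=29  T3=12  T4=41  T5=20
Turnaround(T2) = completion − arrival = 29 − 8 = 21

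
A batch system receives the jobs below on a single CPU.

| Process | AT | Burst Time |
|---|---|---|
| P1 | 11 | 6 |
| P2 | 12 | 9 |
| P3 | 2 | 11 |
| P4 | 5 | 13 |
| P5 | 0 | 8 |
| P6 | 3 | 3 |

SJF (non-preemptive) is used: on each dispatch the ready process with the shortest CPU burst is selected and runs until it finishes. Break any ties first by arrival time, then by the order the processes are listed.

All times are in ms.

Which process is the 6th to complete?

P4

Timeline: | P5 0-8 | P6 8-11 | P1 11-17 | P2 17-26 | P3 26-37 | P4 37-50 |
Completion: P1=17  P2=26  P3=37  P4=50  P5=8  P6=11
Turnaround (C−A): P1=6  P2=14  P3=35  P4=45  P5=8  P6=8
Finish order: P5 → P6 → P1 → P2 → P3 → P4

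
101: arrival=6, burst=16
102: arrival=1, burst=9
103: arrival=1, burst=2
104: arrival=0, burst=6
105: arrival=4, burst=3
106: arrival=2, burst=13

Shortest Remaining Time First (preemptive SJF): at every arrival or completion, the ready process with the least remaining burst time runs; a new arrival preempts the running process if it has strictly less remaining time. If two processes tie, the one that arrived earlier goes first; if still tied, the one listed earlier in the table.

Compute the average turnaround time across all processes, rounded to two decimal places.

18.17

Gantt: | 104 0-1 | 103 1-3 | 104 3-4 | 105 4-7 | 104 7-11 | 102 11-20 | 106 20-33 | 101 33-49 |
Completion: 101=49  102=20  103=3  104=11  105=7  106=33
Turnaround times: 101=43, 102=19, 103=2, 104=11, 105=3, 106=31
Average turnaround = (43+19+2+11+3+31) / 6 = 109/6 = 18.17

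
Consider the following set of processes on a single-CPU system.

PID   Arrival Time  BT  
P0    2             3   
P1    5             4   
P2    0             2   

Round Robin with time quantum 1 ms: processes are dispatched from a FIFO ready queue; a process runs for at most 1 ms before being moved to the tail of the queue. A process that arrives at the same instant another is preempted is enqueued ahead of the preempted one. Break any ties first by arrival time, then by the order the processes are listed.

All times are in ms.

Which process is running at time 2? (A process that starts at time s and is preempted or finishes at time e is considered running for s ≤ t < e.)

P0

Timeline: | P2 0-2 | P0 2-5 | P1 5-9 |
Completion: P0=5  P1=9  P2=2
Turnaround (C−A): P0=3  P1=4  P2=2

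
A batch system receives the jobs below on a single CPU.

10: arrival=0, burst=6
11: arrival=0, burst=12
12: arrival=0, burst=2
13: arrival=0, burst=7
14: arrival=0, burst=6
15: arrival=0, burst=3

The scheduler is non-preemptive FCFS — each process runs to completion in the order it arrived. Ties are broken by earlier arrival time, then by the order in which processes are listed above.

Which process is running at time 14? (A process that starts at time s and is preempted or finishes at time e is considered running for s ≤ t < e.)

Gantt: | 10 0-6 | 11 6-18 | 12 18-20 | 13 20-27 | 14 27-33 | 15 33-36 |
Completion: 10=6  11=18  12=20  13=27  14=33  15=36
Turnaround (C−A): 10=6  11=18  12=20  13=27  14=33  15=36

11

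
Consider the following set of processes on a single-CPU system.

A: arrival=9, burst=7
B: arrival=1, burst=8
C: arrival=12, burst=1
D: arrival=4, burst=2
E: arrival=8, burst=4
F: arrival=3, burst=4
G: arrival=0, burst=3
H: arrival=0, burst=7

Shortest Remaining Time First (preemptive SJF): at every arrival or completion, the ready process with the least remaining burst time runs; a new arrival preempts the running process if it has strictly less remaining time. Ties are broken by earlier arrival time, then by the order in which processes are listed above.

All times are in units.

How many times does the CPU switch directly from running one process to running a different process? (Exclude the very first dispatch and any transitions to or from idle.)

8

Schedule: | G 0-3 | F 3-4 | D 4-6 | F 6-9 | E 9-13 | C 13-14 | H 14-21 | A 21-28 | B 28-36 |
Completion: A=28  B=36  C=14  D=6  E=13  F=9  G=3  H=21
Turnaround (C−A): A=19  B=35  C=2  D=2  E=5  F=6  G=3  H=21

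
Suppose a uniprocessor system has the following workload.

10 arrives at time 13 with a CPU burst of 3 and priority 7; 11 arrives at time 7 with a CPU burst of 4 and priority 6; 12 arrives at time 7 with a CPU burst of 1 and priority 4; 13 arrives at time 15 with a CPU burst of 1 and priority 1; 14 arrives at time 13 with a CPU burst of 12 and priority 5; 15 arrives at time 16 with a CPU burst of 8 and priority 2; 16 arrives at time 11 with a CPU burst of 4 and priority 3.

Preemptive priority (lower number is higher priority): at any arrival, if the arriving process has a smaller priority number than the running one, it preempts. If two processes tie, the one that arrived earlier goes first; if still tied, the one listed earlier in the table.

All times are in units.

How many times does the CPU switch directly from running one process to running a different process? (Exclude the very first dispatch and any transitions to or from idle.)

7

Schedule: | idle 0-7 | 12 7-8 | 11 8-11 | 16 11-15 | 13 15-16 | 15 16-24 | 14 24-36 | 11 36-37 | 10 37-40 |
Completion: 10=40  11=37  12=8  13=16  14=36  15=24  16=15
Turnaround (C−A): 10=27  11=30  12=1  13=1  14=23  15=8  16=4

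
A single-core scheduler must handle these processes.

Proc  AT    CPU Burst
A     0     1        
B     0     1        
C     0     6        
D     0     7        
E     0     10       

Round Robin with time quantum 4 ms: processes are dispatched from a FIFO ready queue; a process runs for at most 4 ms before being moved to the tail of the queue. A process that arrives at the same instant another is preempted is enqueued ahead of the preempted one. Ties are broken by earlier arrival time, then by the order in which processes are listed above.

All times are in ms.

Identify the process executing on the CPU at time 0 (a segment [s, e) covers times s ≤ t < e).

Timeline: | A 0-1 | B 1-2 | C 2-6 | D 6-10 | E 10-14 | C 14-16 | D 16-19 | E 19-25 |
Completion: A=1  B=2  C=16  D=19  E=25
Turnaround (C−A): A=1  B=2  C=16  D=19  E=25

A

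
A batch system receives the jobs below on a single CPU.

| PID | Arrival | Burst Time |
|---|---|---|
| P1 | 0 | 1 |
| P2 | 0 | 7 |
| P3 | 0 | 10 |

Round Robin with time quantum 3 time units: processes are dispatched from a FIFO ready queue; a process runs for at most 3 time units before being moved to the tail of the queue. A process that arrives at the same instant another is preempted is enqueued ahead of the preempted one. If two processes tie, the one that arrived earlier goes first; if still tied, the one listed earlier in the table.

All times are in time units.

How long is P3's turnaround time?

18

Schedule: | P1 0-1 | P2 1-4 | P3 4-7 | P2 7-10 | P3 10-13 | P2 13-14 | P3 14-18 |
Completion: P1=1  P2=14  P3=18
Turnaround(P3) = completion − arrival = 18 − 0 = 18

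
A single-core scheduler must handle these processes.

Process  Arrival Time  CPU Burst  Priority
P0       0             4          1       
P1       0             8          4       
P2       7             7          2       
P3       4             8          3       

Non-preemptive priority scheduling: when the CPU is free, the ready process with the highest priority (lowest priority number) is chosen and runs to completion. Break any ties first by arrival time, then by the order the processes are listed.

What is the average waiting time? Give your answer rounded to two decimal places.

6.00

Schedule: | P0 0-4 | P3 4-12 | P2 12-19 | P1 19-27 |
Completion: P0=4  P1=27  P2=19  P3=12
Turnaround (C−A): P0=4  P1=27  P2=12  P3=8
Waiting times: P0=0, P1=19, P2=5, P3=0
Average waiting = (0+19+5+0) / 4 = 24/4 = 6.00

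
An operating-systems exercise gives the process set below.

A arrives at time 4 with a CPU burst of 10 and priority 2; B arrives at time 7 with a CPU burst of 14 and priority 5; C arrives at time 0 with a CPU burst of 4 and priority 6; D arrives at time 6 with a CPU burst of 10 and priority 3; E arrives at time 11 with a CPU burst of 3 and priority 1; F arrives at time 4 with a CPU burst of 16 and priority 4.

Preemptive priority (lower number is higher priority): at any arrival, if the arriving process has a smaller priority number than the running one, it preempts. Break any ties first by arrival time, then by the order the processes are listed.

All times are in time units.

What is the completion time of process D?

Schedule: | C 0-4 | A 4-11 | E 11-14 | A 14-17 | D 17-27 | F 27-43 | B 43-57 |
Completion: A=17  B=57  C=4  D=27  E=14  F=43
Turnaround (C−A): A=13  B=50  C=4  D=21  E=3  F=39

27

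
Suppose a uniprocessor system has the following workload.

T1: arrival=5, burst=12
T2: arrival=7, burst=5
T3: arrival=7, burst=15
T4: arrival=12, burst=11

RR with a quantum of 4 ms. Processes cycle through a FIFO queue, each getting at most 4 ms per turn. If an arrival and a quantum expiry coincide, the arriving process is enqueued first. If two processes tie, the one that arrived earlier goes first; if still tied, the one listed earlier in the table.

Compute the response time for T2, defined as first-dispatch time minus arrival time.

2

Gantt: | idle 0-5 | T1 5-9 | T2 9-13 | T3 13-17 | T1 17-21 | T4 21-25 | T2 25-26 | T3 26-30 | T1 30-34 | T4 34-38 | T3 38-42 | T4 42-45 | T3 45-48 |
Completion: T1=34  T2=26  T3=48  T4=45
Turnaround (C−A): T1=29  T2=19  T3=41  T4=33
Response(T2) = first start − arrival = 9 − 7 = 2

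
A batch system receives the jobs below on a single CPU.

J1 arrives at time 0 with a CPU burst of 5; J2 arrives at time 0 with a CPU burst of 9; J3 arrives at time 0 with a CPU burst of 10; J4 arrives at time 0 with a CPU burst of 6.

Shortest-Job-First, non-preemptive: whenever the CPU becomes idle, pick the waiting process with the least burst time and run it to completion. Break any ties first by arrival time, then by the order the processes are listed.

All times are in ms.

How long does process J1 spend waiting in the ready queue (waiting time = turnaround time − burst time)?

0

Schedule: | J1 0-5 | J4 5-11 | J2 11-20 | J3 20-30 |
Completion: J1=5  J2=20  J3=30  J4=11
Turnaround (C−A): J1=5  J2=20  J3=30  J4=11
Waiting(J1) = turnaround − burst = 5 − 5 = 0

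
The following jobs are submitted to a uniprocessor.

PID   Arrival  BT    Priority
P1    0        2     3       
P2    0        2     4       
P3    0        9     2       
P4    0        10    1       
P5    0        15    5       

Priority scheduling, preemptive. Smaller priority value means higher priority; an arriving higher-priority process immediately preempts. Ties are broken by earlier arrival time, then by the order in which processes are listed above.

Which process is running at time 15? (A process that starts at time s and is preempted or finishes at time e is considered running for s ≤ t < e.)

Schedule: | P4 0-10 | P3 10-19 | P1 19-21 | P2 21-23 | P5 23-38 |
Completion: P1=21  P2=23  P3=19  P4=10  P5=38

P3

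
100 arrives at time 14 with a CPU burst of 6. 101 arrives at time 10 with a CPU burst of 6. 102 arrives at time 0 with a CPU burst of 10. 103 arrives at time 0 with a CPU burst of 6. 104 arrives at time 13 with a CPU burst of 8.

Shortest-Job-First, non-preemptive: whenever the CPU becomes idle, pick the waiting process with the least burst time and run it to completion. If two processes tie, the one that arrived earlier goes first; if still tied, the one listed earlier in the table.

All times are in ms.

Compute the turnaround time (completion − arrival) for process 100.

Gantt: | 103 0-6 | 102 6-16 | 101 16-22 | 100 22-28 | 104 28-36 |
Completion: 100=28  101=22  102=16  103=6  104=36
Turnaround(100) = completion − arrival = 28 − 14 = 14

14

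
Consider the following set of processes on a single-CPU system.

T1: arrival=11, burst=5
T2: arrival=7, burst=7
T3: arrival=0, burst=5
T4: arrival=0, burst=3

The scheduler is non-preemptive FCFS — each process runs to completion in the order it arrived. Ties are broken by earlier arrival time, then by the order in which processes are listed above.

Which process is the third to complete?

Schedule: | T3 0-5 | T4 5-8 | T2 8-15 | T1 15-20 |
Completion: T1=20  T2=15  T3=5  T4=8
Turnaround (C−A): T1=9  T2=8  T3=5  T4=8
Finish order: T3 → T4 → T2 → T1

T2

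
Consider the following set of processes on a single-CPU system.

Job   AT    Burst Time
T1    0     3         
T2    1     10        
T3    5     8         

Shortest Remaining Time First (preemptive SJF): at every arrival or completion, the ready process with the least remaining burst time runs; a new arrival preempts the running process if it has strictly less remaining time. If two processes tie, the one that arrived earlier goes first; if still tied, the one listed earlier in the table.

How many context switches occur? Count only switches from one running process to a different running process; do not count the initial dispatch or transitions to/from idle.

2

Gantt: | T1 0-3 | T2 3-13 | T3 13-21 |
Completion: T1=3  T2=13  T3=21
Turnaround (C−A): T1=3  T2=12  T3=16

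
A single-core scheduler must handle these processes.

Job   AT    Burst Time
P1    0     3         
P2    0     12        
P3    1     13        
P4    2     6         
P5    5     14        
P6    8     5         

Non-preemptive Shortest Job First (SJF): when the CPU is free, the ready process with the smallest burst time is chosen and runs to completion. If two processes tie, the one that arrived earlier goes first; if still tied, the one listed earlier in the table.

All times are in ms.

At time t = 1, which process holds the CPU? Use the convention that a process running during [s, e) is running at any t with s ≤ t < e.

Schedule: | P1 0-3 | P4 3-9 | P6 9-14 | P2 14-26 | P3 26-39 | P5 39-53 |
Completion: P1=3  P2=26  P3=39  P4=9  P5=53  P6=14

P1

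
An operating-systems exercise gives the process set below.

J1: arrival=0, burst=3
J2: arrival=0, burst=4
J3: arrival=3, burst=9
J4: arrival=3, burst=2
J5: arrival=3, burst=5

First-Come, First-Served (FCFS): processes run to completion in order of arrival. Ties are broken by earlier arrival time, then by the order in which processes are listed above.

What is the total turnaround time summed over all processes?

58

Schedule: | J1 0-3 | J2 3-7 | J3 7-16 | J4 16-18 | J5 18-23 |
Completion: J1=3  J2=7  J3=16  J4=18  J5=23
Turnaround (C−A): J1=3  J2=7  J3=13  J4=15  J5=20
Turnaround = completion − arrival: J1=3, J2=7, J3=13, J4=15, J5=20
Total turnaround = 3 + 7 + 13 + 15 + 20 = 58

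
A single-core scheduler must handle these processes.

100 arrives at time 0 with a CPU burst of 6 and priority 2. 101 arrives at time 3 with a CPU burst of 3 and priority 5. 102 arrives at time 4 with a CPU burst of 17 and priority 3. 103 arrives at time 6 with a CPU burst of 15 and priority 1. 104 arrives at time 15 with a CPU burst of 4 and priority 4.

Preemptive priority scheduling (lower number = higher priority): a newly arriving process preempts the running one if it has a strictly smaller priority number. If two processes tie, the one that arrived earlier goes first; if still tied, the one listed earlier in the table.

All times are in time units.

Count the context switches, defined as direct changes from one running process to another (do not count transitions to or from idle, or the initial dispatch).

4

Timeline: | 100 0-6 | 103 6-21 | 102 21-38 | 104 38-42 | 101 42-45 |
Completion: 100=6  101=45  102=38  103=21  104=42
Turnaround (C−A): 100=6  101=42  102=34  103=15  104=27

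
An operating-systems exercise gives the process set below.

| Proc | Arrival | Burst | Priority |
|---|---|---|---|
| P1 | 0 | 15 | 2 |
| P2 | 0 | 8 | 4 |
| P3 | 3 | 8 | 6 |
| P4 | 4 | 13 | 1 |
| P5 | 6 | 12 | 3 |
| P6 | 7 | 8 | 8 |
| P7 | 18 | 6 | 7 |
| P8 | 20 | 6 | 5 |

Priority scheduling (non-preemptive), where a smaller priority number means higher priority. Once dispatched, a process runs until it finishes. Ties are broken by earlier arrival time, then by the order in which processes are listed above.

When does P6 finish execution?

76

Timeline: | P1 0-15 | P4 15-28 | P5 28-40 | P2 40-48 | P8 48-54 | P3 54-62 | P7 62-68 | P6 68-76 |
Completion: P1=15  P2=48  P3=62  P4=28  P5=40  P6=76  P7=68  P8=54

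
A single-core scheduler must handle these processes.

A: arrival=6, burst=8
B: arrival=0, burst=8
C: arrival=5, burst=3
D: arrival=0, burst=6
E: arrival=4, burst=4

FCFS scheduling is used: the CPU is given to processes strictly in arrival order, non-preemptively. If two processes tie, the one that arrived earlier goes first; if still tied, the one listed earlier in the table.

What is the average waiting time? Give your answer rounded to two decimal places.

9.20

Schedule: | B 0-8 | D 8-14 | E 14-18 | C 18-21 | A 21-29 |
Completion: A=29  B=8  C=21  D=14  E=18
Turnaround (C−A): A=23  B=8  C=16  D=14  E=14
Waiting times: A=15, B=0, C=13, D=8, E=10
Average waiting = (15+0+13+8+10) / 5 = 46/5 = 9.20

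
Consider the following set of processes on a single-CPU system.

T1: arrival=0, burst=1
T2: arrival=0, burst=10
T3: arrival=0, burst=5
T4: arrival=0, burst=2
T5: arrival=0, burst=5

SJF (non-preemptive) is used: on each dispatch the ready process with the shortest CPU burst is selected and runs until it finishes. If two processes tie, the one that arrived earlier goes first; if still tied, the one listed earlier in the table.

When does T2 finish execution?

23

Gantt: | T1 0-1 | T4 1-3 | T3 3-8 | T5 8-13 | T2 13-23 |
Completion: T1=1  T2=23  T3=8  T4=3  T5=13
Turnaround (C−A): T1=1  T2=23  T3=8  T4=3  T5=13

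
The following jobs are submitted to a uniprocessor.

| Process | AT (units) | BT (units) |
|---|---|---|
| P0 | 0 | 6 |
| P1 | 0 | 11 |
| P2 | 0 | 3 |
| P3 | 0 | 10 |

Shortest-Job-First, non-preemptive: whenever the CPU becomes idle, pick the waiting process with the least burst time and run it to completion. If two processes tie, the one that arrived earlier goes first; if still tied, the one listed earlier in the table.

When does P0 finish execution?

Schedule: | P2 0-3 | P0 3-9 | P3 9-19 | P1 19-30 |
Completion: P0=9  P1=30  P2=3  P3=19

9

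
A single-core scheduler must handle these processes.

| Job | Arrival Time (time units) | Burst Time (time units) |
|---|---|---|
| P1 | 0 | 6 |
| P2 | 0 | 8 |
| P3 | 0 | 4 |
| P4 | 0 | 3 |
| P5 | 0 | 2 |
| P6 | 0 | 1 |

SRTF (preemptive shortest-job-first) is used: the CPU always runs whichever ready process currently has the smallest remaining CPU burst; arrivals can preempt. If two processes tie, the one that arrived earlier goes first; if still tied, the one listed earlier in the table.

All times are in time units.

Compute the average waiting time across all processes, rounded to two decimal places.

Timeline: | P6 0-1 | P5 1-3 | P4 3-6 | P3 6-10 | P1 10-16 | P2 16-24 |
Completion: P1=16  P2=24  P3=10  P4=6  P5=3  P6=1
Turnaround (C−A): P1=16  P2=24  P3=10  P4=6  P5=3  P6=1
Waiting times: P1=10, P2=16, P3=6, P4=3, P5=1, P6=0
Average waiting = (10+16+6+3+1+0) / 6 = 36/6 = 6.00

6.00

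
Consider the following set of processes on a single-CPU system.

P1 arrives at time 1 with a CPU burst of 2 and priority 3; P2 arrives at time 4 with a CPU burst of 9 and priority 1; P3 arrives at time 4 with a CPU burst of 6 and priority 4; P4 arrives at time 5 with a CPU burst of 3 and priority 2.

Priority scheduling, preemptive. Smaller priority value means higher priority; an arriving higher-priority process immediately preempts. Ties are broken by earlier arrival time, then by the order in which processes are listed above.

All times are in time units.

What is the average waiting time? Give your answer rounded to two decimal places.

5.00

Timeline: | idle 0-1 | P1 1-3 | idle 3-4 | P2 4-13 | P4 13-16 | P3 16-22 |
Completion: P1=3  P2=13  P3=22  P4=16
Turnaround (C−A): P1=2  P2=9  P3=18  P4=11
Waiting times: P1=0, P2=0, P3=12, P4=8
Average waiting = (0+0+12+8) / 4 = 20/4 = 5.00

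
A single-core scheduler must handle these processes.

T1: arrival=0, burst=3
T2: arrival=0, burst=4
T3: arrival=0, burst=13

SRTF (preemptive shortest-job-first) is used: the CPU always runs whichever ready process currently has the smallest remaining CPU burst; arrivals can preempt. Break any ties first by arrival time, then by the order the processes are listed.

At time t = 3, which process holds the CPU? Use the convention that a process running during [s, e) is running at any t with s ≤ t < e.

Timeline: | T1 0-3 | T2 3-7 | T3 7-20 |
Completion: T1=3  T2=7  T3=20
Turnaround (C−A): T1=3  T2=7  T3=20

T2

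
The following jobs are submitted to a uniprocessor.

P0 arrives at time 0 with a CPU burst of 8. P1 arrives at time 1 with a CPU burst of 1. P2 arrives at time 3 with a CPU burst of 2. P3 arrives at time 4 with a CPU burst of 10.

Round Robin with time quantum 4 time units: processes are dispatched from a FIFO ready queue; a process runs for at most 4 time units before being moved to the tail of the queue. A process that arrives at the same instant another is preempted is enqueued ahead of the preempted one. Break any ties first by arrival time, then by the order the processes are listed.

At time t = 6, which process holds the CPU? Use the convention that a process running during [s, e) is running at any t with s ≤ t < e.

P2

Timeline: | P0 0-4 | P1 4-5 | P2 5-7 | P3 7-11 | P0 11-15 | P3 15-21 |
Completion: P0=15  P1=5  P2=7  P3=21
Turnaround (C−A): P0=15  P1=4  P2=4  P3=17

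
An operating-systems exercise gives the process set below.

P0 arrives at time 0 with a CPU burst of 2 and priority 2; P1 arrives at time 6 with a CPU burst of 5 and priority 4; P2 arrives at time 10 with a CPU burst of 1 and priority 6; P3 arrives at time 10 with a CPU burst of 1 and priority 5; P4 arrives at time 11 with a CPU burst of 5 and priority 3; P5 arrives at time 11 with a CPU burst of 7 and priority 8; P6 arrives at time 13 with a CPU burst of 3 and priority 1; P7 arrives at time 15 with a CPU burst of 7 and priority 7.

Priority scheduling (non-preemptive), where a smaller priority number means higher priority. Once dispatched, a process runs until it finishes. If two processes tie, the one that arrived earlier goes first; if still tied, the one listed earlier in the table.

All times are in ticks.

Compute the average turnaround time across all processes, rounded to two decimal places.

Timeline: | P0 0-2 | idle 2-6 | P1 6-11 | P4 11-16 | P6 16-19 | P3 19-20 | P2 20-21 | P7 21-28 | P5 28-35 |
Completion: P0=2  P1=11  P2=21  P3=20  P4=16  P5=35  P6=19  P7=28
Turnaround (C−A): P0=2  P1=5  P2=11  P3=10  P4=5  P5=24  P6=6  P7=13
Turnaround times: P0=2, P1=5, P2=11, P3=10, P4=5, P5=24, P6=6, P7=13
Average turnaround = (2+5+11+10+5+24+6+13) / 8 = 76/8 = 9.50

9.50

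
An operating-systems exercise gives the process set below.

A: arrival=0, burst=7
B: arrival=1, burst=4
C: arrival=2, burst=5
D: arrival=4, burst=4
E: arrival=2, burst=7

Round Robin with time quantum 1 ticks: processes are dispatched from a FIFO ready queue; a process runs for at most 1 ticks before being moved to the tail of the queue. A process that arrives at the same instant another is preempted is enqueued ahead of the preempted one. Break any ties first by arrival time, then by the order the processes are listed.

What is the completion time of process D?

22

Gantt: | A 0-1 | B 1-2 | A 2-3 | C 3-4 | E 4-5 | B 5-6 | A 6-7 | D 7-8 | C 8-9 | E 9-10 | B 10-11 | A 11-12 | D 12-13 | C 13-14 | E 14-15 | B 15-16 | A 16-17 | D 17-18 | C 18-19 | E 19-20 | A 20-21 | D 21-22 | C 22-23 | E 23-24 | A 24-25 | E 25-27 |
Completion: A=25  B=16  C=23  D=22  E=27
Turnaround (C−A): A=25  B=15  C=21  D=18  E=25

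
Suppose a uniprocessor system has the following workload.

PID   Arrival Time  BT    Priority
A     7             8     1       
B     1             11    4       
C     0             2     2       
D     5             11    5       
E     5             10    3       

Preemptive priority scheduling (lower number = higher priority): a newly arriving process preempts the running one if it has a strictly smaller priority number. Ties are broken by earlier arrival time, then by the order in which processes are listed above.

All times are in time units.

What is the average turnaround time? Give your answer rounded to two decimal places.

19.00

Schedule: | C 0-2 | B 2-5 | E 5-7 | A 7-15 | E 15-23 | B 23-31 | D 31-42 |
Completion: A=15  B=31  C=2  D=42  E=23
Turnaround (C−A): A=8  B=30  C=2  D=37  E=18
Turnaround times: A=8, B=30, C=2, D=37, E=18
Average turnaround = (8+30+2+37+18) / 5 = 95/5 = 19.00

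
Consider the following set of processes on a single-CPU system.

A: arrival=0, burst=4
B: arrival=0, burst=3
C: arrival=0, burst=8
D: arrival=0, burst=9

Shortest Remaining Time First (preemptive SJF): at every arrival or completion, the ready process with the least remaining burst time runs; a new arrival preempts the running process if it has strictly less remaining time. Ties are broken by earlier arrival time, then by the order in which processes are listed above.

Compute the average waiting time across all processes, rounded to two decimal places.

Schedule: | B 0-3 | A 3-7 | C 7-15 | D 15-24 |
Completion: A=7  B=3  C=15  D=24
Turnaround (C−A): A=7  B=3  C=15  D=24
Waiting times: A=3, B=0, C=7, D=15
Average waiting = (3+0+7+15) / 4 = 25/4 = 6.25

6.25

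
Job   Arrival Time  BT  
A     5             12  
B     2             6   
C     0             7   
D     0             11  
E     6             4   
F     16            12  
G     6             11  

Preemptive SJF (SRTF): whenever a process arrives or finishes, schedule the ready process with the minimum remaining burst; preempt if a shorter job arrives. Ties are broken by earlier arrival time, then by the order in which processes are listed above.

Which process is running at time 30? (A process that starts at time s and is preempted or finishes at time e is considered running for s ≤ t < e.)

Gantt: | C 0-7 | E 7-11 | B 11-17 | D 17-28 | G 28-39 | A 39-51 | F 51-63 |
Completion: A=51  B=17  C=7  D=28  E=11  F=63  G=39

G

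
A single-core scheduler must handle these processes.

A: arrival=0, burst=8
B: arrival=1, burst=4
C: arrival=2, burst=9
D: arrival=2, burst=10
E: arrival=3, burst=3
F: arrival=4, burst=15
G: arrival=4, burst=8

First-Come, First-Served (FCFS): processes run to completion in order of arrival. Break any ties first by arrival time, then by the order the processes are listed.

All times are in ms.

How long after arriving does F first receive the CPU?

Schedule: | A 0-8 | B 8-12 | C 12-21 | D 21-31 | E 31-34 | F 34-49 | G 49-57 |
Completion: A=8  B=12  C=21  D=31  E=34  F=49  G=57
Turnaround (C−A): A=8  B=11  C=19  D=29  E=31  F=45  G=53
Response(F) = first start − arrival = 34 − 4 = 30

30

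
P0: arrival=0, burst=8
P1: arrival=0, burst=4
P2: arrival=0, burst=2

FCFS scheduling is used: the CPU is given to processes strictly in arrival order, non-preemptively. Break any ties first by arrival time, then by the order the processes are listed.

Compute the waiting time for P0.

Schedule: | P0 0-8 | P1 8-12 | P2 12-14 |
Completion: P0=8  P1=12  P2=14
Turnaround (C−A): P0=8  P1=12  P2=14
Waiting(P0) = turnaround − burst = 8 − 8 = 0

0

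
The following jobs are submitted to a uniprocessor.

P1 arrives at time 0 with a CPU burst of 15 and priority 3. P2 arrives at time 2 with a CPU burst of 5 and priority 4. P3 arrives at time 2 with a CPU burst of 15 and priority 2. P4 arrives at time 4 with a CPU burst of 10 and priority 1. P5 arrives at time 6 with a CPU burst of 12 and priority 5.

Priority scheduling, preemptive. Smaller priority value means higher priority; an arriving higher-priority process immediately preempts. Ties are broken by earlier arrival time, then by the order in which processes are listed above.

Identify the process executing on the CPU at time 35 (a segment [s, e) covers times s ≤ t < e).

P1

Schedule: | P1 0-2 | P3 2-4 | P4 4-14 | P3 14-27 | P1 27-40 | P2 40-45 | P5 45-57 |
Completion: P1=40  P2=45  P3=27  P4=14  P5=57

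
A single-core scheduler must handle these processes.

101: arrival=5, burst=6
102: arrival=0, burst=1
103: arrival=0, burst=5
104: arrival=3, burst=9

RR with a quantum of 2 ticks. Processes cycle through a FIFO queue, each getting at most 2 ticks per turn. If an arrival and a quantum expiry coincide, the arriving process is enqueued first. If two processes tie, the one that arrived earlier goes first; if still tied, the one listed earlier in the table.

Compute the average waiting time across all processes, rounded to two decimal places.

5.75

Schedule: | 102 0-1 | 103 1-3 | 104 3-5 | 103 5-7 | 101 7-9 | 104 9-11 | 103 11-12 | 101 12-14 | 104 14-16 | 101 16-18 | 104 18-21 |
Completion: 101=18  102=1  103=12  104=21
Turnaround (C−A): 101=13  102=1  103=12  104=18
Waiting times: 101=7, 102=0, 103=7, 104=9
Average waiting = (7+0+7+9) / 4 = 23/4 = 5.75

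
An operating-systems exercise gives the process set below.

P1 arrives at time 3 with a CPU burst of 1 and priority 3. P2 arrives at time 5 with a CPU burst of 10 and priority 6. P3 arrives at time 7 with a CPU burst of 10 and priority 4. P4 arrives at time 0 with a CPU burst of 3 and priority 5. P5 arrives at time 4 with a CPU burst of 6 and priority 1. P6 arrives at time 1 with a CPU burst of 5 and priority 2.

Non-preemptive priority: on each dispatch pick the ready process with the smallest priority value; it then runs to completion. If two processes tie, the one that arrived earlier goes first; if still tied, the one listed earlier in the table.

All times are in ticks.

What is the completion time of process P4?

Gantt: | P4 0-3 | P6 3-8 | P5 8-14 | P1 14-15 | P3 15-25 | P2 25-35 |
Completion: P1=15  P2=35  P3=25  P4=3  P5=14  P6=8
Turnaround (C−A): P1=12  P2=30  P3=18  P4=3  P5=10  P6=7

3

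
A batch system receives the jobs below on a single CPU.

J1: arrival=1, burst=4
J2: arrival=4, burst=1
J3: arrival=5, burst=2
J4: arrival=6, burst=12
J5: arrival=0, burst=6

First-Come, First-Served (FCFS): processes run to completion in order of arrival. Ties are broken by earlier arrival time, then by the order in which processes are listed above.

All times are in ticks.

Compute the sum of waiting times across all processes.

24

Timeline: | J5 0-6 | J1 6-10 | J2 10-11 | J3 11-13 | J4 13-25 |
Completion: J1=10  J2=11  J3=13  J4=25  J5=6
Waiting = turnaround − burst: J1=5, J2=6, J3=6, J4=7, J5=0
Total waiting = 5 + 6 + 6 + 7 + 0 = 24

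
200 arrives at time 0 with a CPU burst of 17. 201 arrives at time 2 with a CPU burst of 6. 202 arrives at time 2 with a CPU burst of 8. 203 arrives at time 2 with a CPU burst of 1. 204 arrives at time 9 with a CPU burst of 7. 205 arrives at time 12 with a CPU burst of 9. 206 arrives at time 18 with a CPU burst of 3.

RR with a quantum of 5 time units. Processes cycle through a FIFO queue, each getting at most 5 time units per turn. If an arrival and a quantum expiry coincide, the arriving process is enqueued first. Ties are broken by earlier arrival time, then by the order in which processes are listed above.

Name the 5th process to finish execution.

204

Gantt: | 200 0-5 | 201 5-10 | 202 10-15 | 203 15-16 | 200 16-21 | 204 21-26 | 201 26-27 | 205 27-32 | 202 32-35 | 206 35-38 | 200 38-43 | 204 43-45 | 205 45-49 | 200 49-51 |
Completion: 200=51  201=27  202=35  203=16  204=45  205=49  206=38
Turnaround (C−A): 200=51  201=25  202=33  203=14  204=36  205=37  206=20
Finish order: 203 → 201 → 202 → 206 → 204 → 205 → 200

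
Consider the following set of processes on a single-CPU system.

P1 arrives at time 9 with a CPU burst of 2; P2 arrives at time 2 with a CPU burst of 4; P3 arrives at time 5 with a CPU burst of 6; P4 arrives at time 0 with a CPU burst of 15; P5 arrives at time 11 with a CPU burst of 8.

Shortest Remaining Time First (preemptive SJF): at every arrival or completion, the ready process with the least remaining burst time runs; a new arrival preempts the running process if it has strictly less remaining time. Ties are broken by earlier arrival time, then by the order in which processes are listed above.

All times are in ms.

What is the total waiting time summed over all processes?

Gantt: | P4 0-2 | P2 2-6 | P3 6-9 | P1 9-11 | P3 11-14 | P5 14-22 | P4 22-35 |
Completion: P1=11  P2=6  P3=14  P4=35  P5=22
Turnaround (C−A): P1=2  P2=4  P3=9  P4=35  P5=11
Waiting = turnaround − burst: P1=0, P2=0, P3=3, P4=20, P5=3
Total waiting = 0 + 0 + 3 + 20 + 3 = 26

26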